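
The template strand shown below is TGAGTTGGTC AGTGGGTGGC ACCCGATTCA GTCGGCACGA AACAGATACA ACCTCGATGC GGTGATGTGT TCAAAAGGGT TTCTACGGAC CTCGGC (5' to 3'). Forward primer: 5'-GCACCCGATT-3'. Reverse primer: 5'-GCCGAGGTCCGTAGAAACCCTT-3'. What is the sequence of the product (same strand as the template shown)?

Scanning the template, GCACCCGATT occurs at positions 19–28; this primer anneals to the bottom strand there with its 3' end pointing downstream.
Taking the reverse complement of GCCGAGGTCCGTAGAAACCCTT gives AAGGGTTTCTACGGACCTCGGC, found at positions 75–96 on the template; the primer anneals here to the top strand with its 3' end pointing upstream.
The product is the template from position 19 through 96 (78 bp).

5'-GCACCCGATTCAGTCGGCACGAAACAGATACAACCTCGATGCGGTGATGTGTTCAAAAGGGTTTCTACGGACCTCGGC-3'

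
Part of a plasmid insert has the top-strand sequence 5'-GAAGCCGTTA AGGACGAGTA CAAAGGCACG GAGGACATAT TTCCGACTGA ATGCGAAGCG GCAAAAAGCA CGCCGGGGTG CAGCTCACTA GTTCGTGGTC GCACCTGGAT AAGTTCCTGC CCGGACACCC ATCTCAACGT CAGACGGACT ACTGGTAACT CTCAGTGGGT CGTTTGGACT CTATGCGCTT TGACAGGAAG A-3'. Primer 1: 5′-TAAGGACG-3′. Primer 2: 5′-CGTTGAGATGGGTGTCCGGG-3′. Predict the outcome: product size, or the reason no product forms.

Yes — a 131 bp product.

Primer 1 (TAAGGACG) matches the top strand at positions 9–16; it acts as a forward primer.
Primer 2's reverse complement is CCCGGACACCCATCTCAACG, matching the top strand at positions 120–139; it acts as a reverse primer.
The 3' ends face each other across positions 9–139, giving a 131 bp product.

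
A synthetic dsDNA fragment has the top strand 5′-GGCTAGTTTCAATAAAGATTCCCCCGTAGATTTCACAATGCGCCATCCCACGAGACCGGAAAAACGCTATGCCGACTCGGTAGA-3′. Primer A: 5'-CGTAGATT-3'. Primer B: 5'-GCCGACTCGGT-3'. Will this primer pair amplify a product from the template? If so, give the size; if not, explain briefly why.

Primer A (CGTAGATT) matches the top strand at positions 25–32 (3' end points downstream).
Primer B (GCCGACTCGGT) also matches the top strand directly, at positions 71–81 — its reverse complement ACCGAGTCGGC is not present.
Both primers anneal to the bottom strand with 3' ends pointing the same way, so neither can prime synthesis back toward the other.

No product — both primers anneal to the same strand and extend in the same direction.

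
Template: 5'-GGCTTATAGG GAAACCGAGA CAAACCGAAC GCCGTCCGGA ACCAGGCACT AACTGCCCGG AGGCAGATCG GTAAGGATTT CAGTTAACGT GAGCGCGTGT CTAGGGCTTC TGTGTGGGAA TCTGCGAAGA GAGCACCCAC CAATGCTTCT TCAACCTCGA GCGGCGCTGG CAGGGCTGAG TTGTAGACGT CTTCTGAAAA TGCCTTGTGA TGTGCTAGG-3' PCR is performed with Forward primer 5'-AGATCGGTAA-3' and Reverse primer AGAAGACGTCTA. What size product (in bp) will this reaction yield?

The forward primer matches the template at positions 65–74.
Reverse complement of the reverse primer: TAGACGTCTTCT. This occurs on the top strand at positions 184–195.
Amplicon spans positions 65–195: 131 bp.

131 bp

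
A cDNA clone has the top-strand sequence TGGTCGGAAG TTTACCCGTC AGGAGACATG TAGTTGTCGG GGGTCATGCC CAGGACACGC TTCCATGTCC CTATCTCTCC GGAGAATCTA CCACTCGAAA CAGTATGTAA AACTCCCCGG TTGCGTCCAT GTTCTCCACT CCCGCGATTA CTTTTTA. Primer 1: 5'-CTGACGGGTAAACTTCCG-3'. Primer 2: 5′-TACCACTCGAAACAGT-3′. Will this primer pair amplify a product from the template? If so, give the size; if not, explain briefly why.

Primer 1 (CTGACGGGTAAACTTCCG) has reverse complement CGGAAGTTTACCCGTCAG, which matches the top strand at positions 5–22; primer 1 anneals to the top strand there with its 3' end pointing upstream toward position 5.
Primer 2 (TACCACTCGAAACAGT) matches the top strand directly at positions 89–104; it anneals to the bottom strand with its 3' end pointing downstream toward position 104.
The 3' ends diverge (primer 1 extends toward position 1, primer 2 toward position 157), so the primers never converge on a shared product.

No product — the primers' 3' ends point away from each other.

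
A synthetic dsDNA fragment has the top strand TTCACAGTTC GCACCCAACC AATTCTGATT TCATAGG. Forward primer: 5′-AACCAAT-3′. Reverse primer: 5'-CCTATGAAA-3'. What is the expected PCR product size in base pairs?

21 bp

Forward primer AACCAAT is found on the top strand at positions 17–23.
Taking the reverse complement of CCTATGAAA gives TTTCATAGG, found at positions 29–37 on the template; the primer anneals here to the top strand with its 3' end pointing upstream.
Amplicon spans positions 17–37: 21 bp.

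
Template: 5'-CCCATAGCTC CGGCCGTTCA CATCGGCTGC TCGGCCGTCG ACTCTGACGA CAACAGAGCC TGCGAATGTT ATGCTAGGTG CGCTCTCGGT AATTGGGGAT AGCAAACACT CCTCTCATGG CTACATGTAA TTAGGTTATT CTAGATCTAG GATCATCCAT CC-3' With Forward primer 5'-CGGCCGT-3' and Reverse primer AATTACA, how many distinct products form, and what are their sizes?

Two products: 122 bp, 101 bp

The forward primer CGGCCGT matches the top strand at positions 11–17, 32–38.
The reverse primer's reverse complement is TGTAATT, matching at positions 126–132.
Each forward site pairs with the reverse site to give a product ending at position 132: sizes 122, 101 bp.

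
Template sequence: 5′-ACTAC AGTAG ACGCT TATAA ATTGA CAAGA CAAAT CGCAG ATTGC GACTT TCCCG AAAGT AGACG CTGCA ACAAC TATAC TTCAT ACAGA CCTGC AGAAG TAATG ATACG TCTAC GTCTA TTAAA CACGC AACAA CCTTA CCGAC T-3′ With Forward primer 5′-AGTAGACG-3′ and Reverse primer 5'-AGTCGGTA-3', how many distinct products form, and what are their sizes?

Two products: 141 bp, 89 bp

The forward primer AGTAGACG matches the top strand at positions 6–13, 58–65.
The reverse primer's reverse complement is TACCGACT, matching at positions 139–146.
Each forward site pairs with the reverse site to give a product ending at position 146: sizes 141, 89 bp.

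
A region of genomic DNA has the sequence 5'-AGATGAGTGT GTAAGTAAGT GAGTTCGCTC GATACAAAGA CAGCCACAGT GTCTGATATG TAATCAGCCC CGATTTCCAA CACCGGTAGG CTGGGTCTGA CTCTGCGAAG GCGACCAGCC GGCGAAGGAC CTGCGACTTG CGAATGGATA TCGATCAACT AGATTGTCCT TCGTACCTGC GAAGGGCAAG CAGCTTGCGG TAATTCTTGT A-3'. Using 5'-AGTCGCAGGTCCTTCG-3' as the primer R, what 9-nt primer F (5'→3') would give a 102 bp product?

5'-AAGACAGCC-3'

The reverse primer's reverse complement CGAAGGACCTGCGACT matches the template at positions 123–138, so the product ends at position 138.
A 102 bp product then starts at position 138 − 102 + 1 = 37.
The forward primer is identical to the top strand there: AAGACAGCC.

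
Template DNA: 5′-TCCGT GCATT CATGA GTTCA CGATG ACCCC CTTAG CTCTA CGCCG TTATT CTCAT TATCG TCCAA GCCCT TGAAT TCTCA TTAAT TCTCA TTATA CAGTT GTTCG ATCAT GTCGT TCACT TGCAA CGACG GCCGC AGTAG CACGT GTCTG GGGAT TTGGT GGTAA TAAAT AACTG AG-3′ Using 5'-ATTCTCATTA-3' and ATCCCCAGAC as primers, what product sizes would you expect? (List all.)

108 bp, 82 bp, 72 bp

The forward primer ATTCTCATTA matches the top strand at positions 48–57, 74–83, 84–93.
The reverse primer's reverse complement is GTCTGGGGAT, matching at positions 146–155.
Each forward site pairs with the reverse site to give a product ending at position 155: sizes 108, 82, 72 bp.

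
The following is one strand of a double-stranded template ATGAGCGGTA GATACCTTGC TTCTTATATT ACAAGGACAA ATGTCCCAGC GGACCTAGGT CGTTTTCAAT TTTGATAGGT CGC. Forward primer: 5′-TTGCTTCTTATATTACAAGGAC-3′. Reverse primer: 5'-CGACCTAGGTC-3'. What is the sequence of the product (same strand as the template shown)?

5'-TTGCTTCTTATATTACAAGGACAAATGTCCCAGCGGACCTAGGTCG-3'

Forward primer TTGCTTCTTATATTACAAGGAC is found on the top strand at positions 17–38.
Taking the reverse complement of CGACCTAGGTC gives GACCTAGGTCG, found at positions 52–62 on the template; the primer anneals here to the top strand with its 3' end pointing upstream.
The product is the template from position 17 through 62 (46 bp).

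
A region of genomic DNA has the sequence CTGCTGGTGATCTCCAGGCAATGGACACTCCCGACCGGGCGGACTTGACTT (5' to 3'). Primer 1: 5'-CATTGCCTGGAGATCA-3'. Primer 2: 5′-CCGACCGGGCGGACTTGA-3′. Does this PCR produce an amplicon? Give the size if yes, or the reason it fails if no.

No product — the primers' 3' ends point away from each other.

Primer 1 (CATTGCCTGGAGATCA) has reverse complement TGATCTCCAGGCAATG, which matches the top strand at positions 8–23; primer 1 anneals to the top strand there with its 3' end pointing upstream toward position 8.
Primer 2 (CCGACCGGGCGGACTTGA) matches the top strand directly at positions 31–48; it anneals to the bottom strand with its 3' end pointing downstream toward position 48.
The 3' ends diverge (primer 1 extends toward position 1, primer 2 toward position 51), so the primers never converge on a shared product.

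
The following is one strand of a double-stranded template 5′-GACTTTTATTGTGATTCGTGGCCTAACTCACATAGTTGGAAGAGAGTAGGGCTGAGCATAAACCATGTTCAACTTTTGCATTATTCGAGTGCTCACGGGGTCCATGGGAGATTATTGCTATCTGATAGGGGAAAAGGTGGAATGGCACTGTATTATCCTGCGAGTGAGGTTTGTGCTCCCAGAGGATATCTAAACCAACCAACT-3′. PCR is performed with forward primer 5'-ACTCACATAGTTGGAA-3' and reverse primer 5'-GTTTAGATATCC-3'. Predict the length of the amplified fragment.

Scanning the template, ACTCACATAGTTGGAA occurs at positions 26–41; this primer anneals to the bottom strand there with its 3' end pointing downstream.
Taking the reverse complement of GTTTAGATATCC gives GGATATCTAAAC, found at positions 184–195 on the template; the primer anneals here to the top strand with its 3' end pointing upstream.
Amplicon spans positions 26–195: 170 bp.

170 bp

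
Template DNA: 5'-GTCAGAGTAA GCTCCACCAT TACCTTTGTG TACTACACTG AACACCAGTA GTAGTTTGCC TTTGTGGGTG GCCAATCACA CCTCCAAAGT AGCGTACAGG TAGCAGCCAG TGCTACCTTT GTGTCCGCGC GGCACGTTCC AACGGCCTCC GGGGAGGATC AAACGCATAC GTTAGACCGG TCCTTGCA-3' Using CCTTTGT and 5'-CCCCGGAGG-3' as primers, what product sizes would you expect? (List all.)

The forward primer CCTTTGT matches the top strand at positions 23–29, 59–65, 116–122.
The reverse primer's reverse complement is CCTCCGGGG, matching at positions 146–154.
Each forward site pairs with the reverse site to give a product ending at position 154: sizes 132, 96, 39 bp.

132 bp, 96 bp, 39 bp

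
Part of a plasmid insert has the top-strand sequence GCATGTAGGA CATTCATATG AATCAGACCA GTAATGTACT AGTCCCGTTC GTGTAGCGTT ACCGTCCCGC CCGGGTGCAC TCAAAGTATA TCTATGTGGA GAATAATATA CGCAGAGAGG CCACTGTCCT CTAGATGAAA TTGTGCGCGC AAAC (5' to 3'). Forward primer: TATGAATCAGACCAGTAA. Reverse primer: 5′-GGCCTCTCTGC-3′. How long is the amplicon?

Forward primer TATGAATCAGACCAGTAA is found on the top strand at positions 17–34.
Taking the reverse complement of GGCCTCTCTGC gives GCAGAGAGGCC, found at positions 112–122 on the template; the primer anneals here to the top strand with its 3' end pointing upstream.
Amplicon spans positions 17–122: 106 bp.

106 bp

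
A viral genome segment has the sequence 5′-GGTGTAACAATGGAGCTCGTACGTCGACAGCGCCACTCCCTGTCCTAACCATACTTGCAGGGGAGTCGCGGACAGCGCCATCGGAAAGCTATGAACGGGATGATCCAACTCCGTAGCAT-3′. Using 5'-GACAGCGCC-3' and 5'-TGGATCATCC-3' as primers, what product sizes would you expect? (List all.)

The forward primer GACAGCGCC matches the top strand at positions 26–34, 71–79.
The reverse primer's reverse complement is GGATGATCCA, matching at positions 98–107.
Each forward site pairs with the reverse site to give a product ending at position 107: sizes 82, 37 bp.

82 bp, 37 bp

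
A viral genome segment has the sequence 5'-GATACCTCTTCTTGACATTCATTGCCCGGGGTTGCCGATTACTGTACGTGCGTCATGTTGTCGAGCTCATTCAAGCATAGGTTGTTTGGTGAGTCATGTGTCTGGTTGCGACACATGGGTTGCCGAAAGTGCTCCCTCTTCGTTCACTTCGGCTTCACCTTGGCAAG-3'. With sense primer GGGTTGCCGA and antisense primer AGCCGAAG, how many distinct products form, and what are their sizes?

The forward primer GGGTTGCCGA matches the top strand at positions 29–38, 117–126.
The reverse primer's reverse complement is CTTCGGCT, matching at positions 147–154.
Each forward site pairs with the reverse site to give a product ending at position 154: sizes 126, 38 bp.

Two products: 126 bp, 38 bp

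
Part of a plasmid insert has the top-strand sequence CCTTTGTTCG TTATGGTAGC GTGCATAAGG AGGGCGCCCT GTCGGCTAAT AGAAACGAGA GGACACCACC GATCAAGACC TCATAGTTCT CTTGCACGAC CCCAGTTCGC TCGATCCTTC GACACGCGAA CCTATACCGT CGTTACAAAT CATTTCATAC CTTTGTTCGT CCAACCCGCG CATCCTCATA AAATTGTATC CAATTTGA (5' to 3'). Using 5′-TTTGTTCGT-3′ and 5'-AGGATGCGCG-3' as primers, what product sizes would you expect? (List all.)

The forward primer TTTGTTCGT matches the top strand at positions 3–11, 162–170.
The reverse primer's reverse complement is CGCGCATCCT, matching at positions 177–186.
Each forward site pairs with the reverse site to give a product ending at position 186: sizes 184, 25 bp.

184 bp, 25 bp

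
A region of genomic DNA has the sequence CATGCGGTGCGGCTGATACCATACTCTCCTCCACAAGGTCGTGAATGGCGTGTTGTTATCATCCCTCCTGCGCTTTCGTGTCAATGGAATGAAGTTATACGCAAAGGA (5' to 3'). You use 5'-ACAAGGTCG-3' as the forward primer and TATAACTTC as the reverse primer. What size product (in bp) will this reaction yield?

67 bp

Scanning the template, ACAAGGTCG occurs at positions 33–41; this primer anneals to the bottom strand there with its 3' end pointing downstream.
Taking the reverse complement of TATAACTTC gives GAAGTTATA, found at positions 91–99 on the template; the primer anneals here to the top strand with its 3' end pointing upstream.
Product length = (reverse-primer end) − (forward-primer start) + 1 = 99 − 33 + 1 = 67 bp.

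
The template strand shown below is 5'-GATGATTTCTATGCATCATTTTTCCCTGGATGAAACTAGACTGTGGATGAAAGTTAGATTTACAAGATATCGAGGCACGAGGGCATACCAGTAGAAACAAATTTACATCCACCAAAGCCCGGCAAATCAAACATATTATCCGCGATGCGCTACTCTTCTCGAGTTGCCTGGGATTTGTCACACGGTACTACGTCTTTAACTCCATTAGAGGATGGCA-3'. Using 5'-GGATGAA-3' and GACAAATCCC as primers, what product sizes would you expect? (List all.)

152 bp, 135 bp

The forward primer GGATGAA matches the top strand at positions 28–34, 45–51.
The reverse primer's reverse complement is GGGATTTGTC, matching at positions 170–179.
Each forward site pairs with the reverse site to give a product ending at position 179: sizes 152, 135 bp.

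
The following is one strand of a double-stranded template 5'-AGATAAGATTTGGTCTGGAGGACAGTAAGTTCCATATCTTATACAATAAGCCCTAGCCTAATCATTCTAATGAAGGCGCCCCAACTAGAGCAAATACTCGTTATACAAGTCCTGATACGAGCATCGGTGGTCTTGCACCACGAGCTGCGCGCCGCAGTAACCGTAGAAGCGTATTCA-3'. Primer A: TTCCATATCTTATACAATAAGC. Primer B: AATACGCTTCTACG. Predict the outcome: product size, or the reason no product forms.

Yes — a 146 bp product.

Primer A (TTCCATATCTTATACAATAAGC) matches the top strand at positions 30–51; it acts as a forward primer.
Primer B's reverse complement is CGTAGAAGCGTATT, matching the top strand at positions 162–175; it acts as a reverse primer.
The 3' ends face each other across positions 30–175, giving a 146 bp product.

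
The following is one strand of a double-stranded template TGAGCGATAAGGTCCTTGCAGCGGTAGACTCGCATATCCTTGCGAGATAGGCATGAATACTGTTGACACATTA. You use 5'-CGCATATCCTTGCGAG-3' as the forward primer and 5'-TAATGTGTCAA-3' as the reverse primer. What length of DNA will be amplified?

43 bp

Forward primer CGCATATCCTTGCGAG is found on the top strand at positions 31–46.
The reverse primer's reverse complement is TTGACACATTA, which matches the template at positions 63–73.
Product length = (reverse-primer end) − (forward-primer start) + 1 = 73 − 31 + 1 = 43 bp.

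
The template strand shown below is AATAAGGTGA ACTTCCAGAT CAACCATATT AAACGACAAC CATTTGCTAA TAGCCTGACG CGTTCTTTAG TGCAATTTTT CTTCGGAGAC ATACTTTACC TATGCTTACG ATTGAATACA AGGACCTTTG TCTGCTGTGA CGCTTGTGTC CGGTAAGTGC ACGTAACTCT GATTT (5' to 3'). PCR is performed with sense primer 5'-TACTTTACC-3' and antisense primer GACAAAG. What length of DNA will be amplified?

41 bp

The forward primer matches the template at positions 92–100.
The reverse primer's reverse complement is CTTTGTC, which matches the template at positions 126–132.
Amplicon spans positions 92–132: 41 bp.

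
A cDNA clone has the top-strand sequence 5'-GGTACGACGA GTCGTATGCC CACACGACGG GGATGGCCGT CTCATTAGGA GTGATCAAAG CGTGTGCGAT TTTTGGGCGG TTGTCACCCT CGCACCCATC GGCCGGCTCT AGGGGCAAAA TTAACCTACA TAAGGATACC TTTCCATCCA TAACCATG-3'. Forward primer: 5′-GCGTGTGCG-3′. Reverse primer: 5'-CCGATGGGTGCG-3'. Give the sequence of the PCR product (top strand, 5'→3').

5'-GCGTGTGCGATTTTTGGGCGGTTGTCACCCTCGCACCCATCGG-3'

The forward primer matches the template at positions 60–68.
Reverse complement of the reverse primer: CGCACCCATCGG. This occurs on the top strand at positions 91–102.
The product is the template from position 60 through 102 (43 bp).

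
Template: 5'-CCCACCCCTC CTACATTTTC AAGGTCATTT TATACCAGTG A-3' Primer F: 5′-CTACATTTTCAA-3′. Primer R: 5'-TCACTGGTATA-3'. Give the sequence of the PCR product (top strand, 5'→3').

5'-CTACATTTTCAAGGTCATTTTATACCAGTGA-3'

Forward primer CTACATTTTCAA is found on the top strand at positions 11–22.
The reverse primer's reverse complement is TATACCAGTGA, which matches the template at positions 31–41.
The product is the template from position 11 through 41 (31 bp).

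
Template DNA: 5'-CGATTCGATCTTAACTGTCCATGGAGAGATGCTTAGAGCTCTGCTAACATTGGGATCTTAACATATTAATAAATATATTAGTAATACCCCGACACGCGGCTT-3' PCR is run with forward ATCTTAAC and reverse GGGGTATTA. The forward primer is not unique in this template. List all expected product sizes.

The forward primer ATCTTAAC matches the top strand at positions 8–15, 55–62.
The reverse primer's reverse complement is TAATACCCC, matching at positions 82–90.
Each forward site pairs with the reverse site to give a product ending at position 90: sizes 83, 36 bp.

83 bp, 36 bp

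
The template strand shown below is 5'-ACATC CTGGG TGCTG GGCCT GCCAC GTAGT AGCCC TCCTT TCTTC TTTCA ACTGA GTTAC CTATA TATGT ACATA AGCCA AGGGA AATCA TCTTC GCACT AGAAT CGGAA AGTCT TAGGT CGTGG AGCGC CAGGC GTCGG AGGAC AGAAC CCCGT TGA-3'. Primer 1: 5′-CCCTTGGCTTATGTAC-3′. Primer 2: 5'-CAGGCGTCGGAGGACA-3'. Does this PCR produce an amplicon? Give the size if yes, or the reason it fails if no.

No product — the primers' 3' ends point away from each other.

Primer 1 (CCCTTGGCTTATGTAC) has reverse complement GTACATAAGCCAAGGG, which matches the top strand at positions 69–84; primer 1 anneals to the top strand there with its 3' end pointing upstream toward position 69.
Primer 2 (CAGGCGTCGGAGGACA) matches the top strand directly at positions 131–146; it anneals to the bottom strand with its 3' end pointing downstream toward position 146.
The 3' ends diverge (primer 1 extends toward position 1, primer 2 toward position 158), so the primers never converge on a shared product.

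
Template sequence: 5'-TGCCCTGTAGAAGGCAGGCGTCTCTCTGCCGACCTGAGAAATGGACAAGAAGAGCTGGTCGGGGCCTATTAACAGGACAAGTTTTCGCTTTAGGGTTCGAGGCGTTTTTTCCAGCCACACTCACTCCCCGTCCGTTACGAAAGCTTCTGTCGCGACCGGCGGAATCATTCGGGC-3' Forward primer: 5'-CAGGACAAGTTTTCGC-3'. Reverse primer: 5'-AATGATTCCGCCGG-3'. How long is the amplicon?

97 bp

Scanning the template, CAGGACAAGTTTTCGC occurs at positions 73–88; this primer anneals to the bottom strand there with its 3' end pointing downstream.
Reverse complement of the reverse primer: CCGGCGGAATCATT. This occurs on the top strand at positions 156–169.
Product length = (reverse-primer end) − (forward-primer start) + 1 = 169 − 73 + 1 = 97 bp.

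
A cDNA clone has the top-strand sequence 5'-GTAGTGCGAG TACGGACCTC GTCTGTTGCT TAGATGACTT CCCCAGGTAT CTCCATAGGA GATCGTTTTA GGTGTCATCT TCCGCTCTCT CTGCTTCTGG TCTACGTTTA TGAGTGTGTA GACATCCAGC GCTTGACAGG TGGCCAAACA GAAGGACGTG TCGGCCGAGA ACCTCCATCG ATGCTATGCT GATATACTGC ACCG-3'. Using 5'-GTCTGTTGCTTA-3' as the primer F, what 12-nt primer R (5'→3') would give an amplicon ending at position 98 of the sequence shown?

5'-AGAAGCAGAGAG-3'

The forward primer binds at positions 21–32; the product's 3' end on the top strand is position 98.
The reverse primer anneals to the top strand over positions 87–98, i.e. to CTCTCTGCTTCT.
Its sequence written 5'→3' is the reverse complement: AGAAGCAGAGAG.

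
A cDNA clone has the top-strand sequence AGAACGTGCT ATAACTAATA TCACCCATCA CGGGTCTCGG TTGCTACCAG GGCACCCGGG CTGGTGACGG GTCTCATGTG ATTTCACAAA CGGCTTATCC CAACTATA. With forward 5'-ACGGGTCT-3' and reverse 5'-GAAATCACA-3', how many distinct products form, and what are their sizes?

The forward primer ACGGGTCT matches the top strand at positions 30–37, 67–74.
The reverse primer's reverse complement is TGTGATTTC, matching at positions 77–85.
Each forward site pairs with the reverse site to give a product ending at position 85: sizes 56, 19 bp.

Two products: 56 bp, 19 bp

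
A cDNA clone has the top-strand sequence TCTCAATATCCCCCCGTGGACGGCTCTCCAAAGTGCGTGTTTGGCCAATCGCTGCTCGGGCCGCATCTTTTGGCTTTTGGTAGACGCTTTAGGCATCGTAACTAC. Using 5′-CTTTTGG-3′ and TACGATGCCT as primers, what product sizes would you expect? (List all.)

34 bp, 27 bp

The forward primer CTTTTGG matches the top strand at positions 67–73, 74–80.
The reverse primer's reverse complement is AGGCATCGTA, matching at positions 91–100.
Each forward site pairs with the reverse site to give a product ending at position 100: sizes 34, 27 bp.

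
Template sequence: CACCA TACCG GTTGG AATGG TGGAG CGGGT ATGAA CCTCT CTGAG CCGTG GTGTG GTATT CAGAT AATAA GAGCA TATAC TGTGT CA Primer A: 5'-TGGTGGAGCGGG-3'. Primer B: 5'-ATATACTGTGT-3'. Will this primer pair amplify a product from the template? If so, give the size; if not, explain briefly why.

No product — both primers anneal to the same strand and extend in the same direction.

Primer A (TGGTGGAGCGGG) matches the top strand at positions 18–29 (3' end points downstream).
Primer B (ATATACTGTGT) also matches the top strand directly, at positions 75–85 — its reverse complement ACACAGTATAT is not present.
Both primers anneal to the bottom strand with 3' ends pointing the same way, so neither can prime synthesis back toward the other.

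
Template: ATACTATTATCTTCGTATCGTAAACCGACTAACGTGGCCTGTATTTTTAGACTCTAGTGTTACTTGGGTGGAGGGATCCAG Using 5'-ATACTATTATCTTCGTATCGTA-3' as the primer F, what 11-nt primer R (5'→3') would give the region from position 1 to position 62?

The product's 3' end on the top strand is position 62.
The reverse primer anneals to the top strand over positions 52–62, i.e. to CTCTAGTGTTA.
Its sequence written 5'→3' is the reverse complement: TAACACTAGAG.

5'-TAACACTAGAG-3'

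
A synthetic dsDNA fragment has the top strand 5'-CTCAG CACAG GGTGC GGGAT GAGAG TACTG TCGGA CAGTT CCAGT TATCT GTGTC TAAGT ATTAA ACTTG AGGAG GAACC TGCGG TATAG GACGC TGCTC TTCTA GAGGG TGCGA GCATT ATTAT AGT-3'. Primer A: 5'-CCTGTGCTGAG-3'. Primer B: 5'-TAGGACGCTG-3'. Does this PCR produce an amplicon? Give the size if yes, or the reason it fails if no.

Primer A (CCTGTGCTGAG) has reverse complement CTCAGCACAGG, which matches the top strand at positions 1–11; primer A anneals to the top strand there with its 3' end pointing upstream toward position 1.
Primer B (TAGGACGCTG) matches the top strand directly at positions 88–97; it anneals to the bottom strand with its 3' end pointing downstream toward position 97.
The 3' ends diverge (primer A extends toward position 1, primer B toward position 128), so the primers never converge on a shared product.

No product — the primers' 3' ends point away from each other.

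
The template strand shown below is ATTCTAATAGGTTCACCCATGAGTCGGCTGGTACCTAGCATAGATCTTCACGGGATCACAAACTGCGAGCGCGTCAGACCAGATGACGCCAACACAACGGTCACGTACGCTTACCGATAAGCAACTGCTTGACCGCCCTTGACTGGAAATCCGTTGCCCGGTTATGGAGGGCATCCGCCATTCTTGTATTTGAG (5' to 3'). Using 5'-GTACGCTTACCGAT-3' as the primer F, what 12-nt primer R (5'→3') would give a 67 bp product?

5'-CCCTCCATAACC-3'

The forward primer binds at positions 105–118, so a 67 bp product ends at position 105 + 67 − 1 = 171.
The reverse primer anneals to the top strand over positions 160–171, i.e. to GGTTATGGAGGG.
Its sequence written 5'→3' is the reverse complement: CCCTCCATAACC.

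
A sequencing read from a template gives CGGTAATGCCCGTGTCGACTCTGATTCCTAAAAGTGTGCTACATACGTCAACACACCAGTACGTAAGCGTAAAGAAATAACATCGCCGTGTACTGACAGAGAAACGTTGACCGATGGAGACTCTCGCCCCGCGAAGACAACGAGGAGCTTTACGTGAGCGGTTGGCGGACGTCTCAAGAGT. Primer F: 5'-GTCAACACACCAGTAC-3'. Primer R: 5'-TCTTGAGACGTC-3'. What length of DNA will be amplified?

Forward primer GTCAACACACCAGTAC is found on the top strand at positions 47–62.
Taking the reverse complement of TCTTGAGACGTC gives GACGTCTCAAGA, found at positions 168–179 on the template; the primer anneals here to the top strand with its 3' end pointing upstream.
The product runs from position 47 to position 179, so its length is 179 − 47 + 1 = 133 bp.

133 bp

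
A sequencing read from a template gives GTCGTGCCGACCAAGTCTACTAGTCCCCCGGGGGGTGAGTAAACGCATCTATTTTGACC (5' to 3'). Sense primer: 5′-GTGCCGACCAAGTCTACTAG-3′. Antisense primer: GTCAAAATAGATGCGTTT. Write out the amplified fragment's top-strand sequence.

Forward primer GTGCCGACCAAGTCTACTAG is found on the top strand at positions 4–23.
The reverse primer's reverse complement is AAACGCATCTATTTTGAC, which matches the template at positions 41–58.
The product is the template from position 4 through 58 (55 bp).

5'-GTGCCGACCAAGTCTACTAGTCCCCCGGGGGGTGAGTAAACGCATCTATTTTGAC-3'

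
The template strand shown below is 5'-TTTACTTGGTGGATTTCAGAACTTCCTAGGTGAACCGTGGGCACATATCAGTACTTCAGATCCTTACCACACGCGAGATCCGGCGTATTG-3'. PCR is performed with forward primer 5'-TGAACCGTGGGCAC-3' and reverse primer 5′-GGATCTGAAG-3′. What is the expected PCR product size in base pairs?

33 bp

Scanning the template, TGAACCGTGGGCAC occurs at positions 31–44; this primer anneals to the bottom strand there with its 3' end pointing downstream.
Taking the reverse complement of GGATCTGAAG gives CTTCAGATCC, found at positions 54–63 on the template; the primer anneals here to the top strand with its 3' end pointing upstream.
The product runs from position 31 to position 63, so its length is 63 − 31 + 1 = 33 bp.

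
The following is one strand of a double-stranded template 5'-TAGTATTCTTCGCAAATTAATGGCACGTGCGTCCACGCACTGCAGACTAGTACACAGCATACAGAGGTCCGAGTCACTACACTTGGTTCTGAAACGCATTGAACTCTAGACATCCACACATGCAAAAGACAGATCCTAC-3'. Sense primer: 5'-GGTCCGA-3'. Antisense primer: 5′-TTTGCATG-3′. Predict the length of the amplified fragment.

The forward primer matches the template at positions 66–72.
Reverse complement of the reverse primer: CATGCAAA. This occurs on the top strand at positions 119–126.
Product length = (reverse-primer end) − (forward-primer start) + 1 = 126 − 66 + 1 = 61 bp.

61 bp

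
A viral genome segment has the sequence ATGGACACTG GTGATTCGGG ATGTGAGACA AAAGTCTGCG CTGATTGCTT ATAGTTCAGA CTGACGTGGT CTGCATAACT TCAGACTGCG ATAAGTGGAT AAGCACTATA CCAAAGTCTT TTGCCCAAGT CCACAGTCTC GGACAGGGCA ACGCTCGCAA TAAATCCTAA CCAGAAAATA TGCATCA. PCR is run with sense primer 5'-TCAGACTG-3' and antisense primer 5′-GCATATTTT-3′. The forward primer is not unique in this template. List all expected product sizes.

The forward primer TCAGACTG matches the top strand at positions 56–63, 81–88.
The reverse primer's reverse complement is AAAATATGC, matching at positions 175–183.
Each forward site pairs with the reverse site to give a product ending at position 183: sizes 128, 103 bp.

128 bp, 103 bp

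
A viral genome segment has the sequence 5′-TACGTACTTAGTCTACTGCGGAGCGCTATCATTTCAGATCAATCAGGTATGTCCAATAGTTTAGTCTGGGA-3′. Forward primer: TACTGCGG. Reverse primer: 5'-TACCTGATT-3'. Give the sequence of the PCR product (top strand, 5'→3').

Scanning the template, TACTGCGG occurs at positions 14–21; this primer anneals to the bottom strand there with its 3' end pointing downstream.
Taking the reverse complement of TACCTGATT gives AATCAGGTA, found at positions 41–49 on the template; the primer anneals here to the top strand with its 3' end pointing upstream.
The product is the template from position 14 through 49 (36 bp).

5'-TACTGCGGAGCGCTATCATTTCAGATCAATCAGGTA-3'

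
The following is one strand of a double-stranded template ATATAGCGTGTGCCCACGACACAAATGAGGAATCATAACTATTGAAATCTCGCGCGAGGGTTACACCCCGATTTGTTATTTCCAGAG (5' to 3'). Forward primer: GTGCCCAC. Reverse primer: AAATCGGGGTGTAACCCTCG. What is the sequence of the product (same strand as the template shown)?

Scanning the template, GTGCCCAC occurs at positions 10–17; this primer anneals to the bottom strand there with its 3' end pointing downstream.
Reverse complement of the reverse primer: CGAGGGTTACACCCCGATTT. This occurs on the top strand at positions 55–74.
The product is the template from position 10 through 74 (65 bp).

5'-GTGCCCACGACACAAATGAGGAATCATAACTATTGAAATCTCGCGCGAGGGTTACACCCCGATTT-3'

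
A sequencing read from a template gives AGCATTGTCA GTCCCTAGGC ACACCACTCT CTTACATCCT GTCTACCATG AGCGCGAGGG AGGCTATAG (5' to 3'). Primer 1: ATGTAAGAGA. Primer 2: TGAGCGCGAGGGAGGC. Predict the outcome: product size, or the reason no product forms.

Primer 1 (ATGTAAGAGA) has reverse complement TCTCTTACAT, which matches the top strand at positions 28–37; primer 1 anneals to the top strand there with its 3' end pointing upstream toward position 28.
Primer 2 (TGAGCGCGAGGGAGGC) matches the top strand directly at positions 49–64; it anneals to the bottom strand with its 3' end pointing downstream toward position 64.
The 3' ends diverge (primer 1 extends toward position 1, primer 2 toward position 69), so the primers never converge on a shared product.

No product — the primers' 3' ends point away from each other.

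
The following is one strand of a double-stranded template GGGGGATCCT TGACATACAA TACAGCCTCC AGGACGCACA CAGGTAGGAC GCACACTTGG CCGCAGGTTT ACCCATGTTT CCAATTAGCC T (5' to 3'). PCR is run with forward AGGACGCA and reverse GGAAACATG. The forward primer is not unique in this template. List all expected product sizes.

52 bp, 37 bp

The forward primer AGGACGCA matches the top strand at positions 31–38, 46–53.
The reverse primer's reverse complement is CATGTTTCC, matching at positions 74–82.
Each forward site pairs with the reverse site to give a product ending at position 82: sizes 52, 37 bp.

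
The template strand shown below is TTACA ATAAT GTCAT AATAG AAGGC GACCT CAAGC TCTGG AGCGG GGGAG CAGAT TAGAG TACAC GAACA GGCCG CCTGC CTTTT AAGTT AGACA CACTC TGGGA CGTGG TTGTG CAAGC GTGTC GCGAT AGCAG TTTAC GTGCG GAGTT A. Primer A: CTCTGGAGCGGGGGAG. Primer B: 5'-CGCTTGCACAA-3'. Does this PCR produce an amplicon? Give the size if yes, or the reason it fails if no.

Yes — an 87 bp product.

Primer A (CTCTGGAGCGGGGGAG) matches the top strand at positions 35–50; it acts as a forward primer.
Primer B's reverse complement is TTGTGCAAGCG, matching the top strand at positions 111–121; it acts as a reverse primer.
The 3' ends face each other across positions 35–121, giving an 87 bp product.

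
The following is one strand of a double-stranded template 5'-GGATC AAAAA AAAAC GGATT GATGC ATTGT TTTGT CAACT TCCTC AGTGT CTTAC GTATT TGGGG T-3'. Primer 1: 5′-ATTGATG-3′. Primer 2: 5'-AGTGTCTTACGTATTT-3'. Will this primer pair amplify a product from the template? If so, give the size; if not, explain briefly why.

No product — both primers anneal to the same strand and extend in the same direction.

Primer 1 (ATTGATG) matches the top strand at positions 18–24 (3' end points downstream).
Primer 2 (AGTGTCTTACGTATTT) also matches the top strand directly, at positions 46–61 — its reverse complement AAATACGTAAGACACT is not present.
Both primers anneal to the bottom strand with 3' ends pointing the same way, so neither can prime synthesis back toward the other.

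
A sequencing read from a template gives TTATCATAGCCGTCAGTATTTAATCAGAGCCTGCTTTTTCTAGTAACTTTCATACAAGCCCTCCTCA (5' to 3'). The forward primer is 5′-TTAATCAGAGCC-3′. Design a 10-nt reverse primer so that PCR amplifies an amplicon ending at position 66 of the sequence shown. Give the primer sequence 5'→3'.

The forward primer binds at positions 20–31; the product's 3' end on the top strand is position 66.
The reverse primer anneals to the top strand over positions 57–66, i.e. to AGCCCTCCTC.
Its sequence written 5'→3' is the reverse complement: GAGGAGGGCT.

5'-GAGGAGGGCT-3'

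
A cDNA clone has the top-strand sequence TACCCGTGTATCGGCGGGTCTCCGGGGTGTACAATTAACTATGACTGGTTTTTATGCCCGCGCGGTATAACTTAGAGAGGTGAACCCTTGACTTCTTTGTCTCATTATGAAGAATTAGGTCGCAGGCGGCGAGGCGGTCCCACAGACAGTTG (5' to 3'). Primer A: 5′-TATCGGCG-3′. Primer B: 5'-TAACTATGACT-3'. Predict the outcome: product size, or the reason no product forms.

No product — both primers anneal to the same strand and extend in the same direction.

Primer A (TATCGGCG) matches the top strand at positions 9–16 (3' end points downstream).
Primer B (TAACTATGACT) also matches the top strand directly, at positions 36–46 — its reverse complement AGTCATAGTTA is not present.
Both primers anneal to the bottom strand with 3' ends pointing the same way, so neither can prime synthesis back toward the other.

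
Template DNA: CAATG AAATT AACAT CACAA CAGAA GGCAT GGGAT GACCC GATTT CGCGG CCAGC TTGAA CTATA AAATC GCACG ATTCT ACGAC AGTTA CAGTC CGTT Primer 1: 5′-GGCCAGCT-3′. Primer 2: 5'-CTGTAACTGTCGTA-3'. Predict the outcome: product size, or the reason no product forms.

Primer 1 (GGCCAGCT) matches the top strand at positions 49–56; it acts as a forward primer.
Primer 2's reverse complement is TACGACAGTTACAG, matching the top strand at positions 80–93; it acts as a reverse primer.
The 3' ends face each other across positions 49–93, giving a 45 bp product.

Yes — a 45 bp product.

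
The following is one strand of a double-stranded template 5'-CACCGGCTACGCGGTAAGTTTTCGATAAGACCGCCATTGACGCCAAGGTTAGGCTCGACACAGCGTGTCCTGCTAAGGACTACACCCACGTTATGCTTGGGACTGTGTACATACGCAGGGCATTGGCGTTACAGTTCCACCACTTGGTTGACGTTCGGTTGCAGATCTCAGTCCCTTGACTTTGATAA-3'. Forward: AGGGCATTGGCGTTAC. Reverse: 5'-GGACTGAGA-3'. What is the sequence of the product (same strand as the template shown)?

Scanning the template, AGGGCATTGGCGTTAC occurs at positions 117–132; this primer anneals to the bottom strand there with its 3' end pointing downstream.
Reverse complement of the reverse primer: TCTCAGTCC. This occurs on the top strand at positions 166–174.
The product is the template from position 117 through 174 (58 bp).

5'-AGGGCATTGGCGTTACAGTTCCACCACTTGGTTGACGTTCGGTTGCAGATCTCAGTCC-3'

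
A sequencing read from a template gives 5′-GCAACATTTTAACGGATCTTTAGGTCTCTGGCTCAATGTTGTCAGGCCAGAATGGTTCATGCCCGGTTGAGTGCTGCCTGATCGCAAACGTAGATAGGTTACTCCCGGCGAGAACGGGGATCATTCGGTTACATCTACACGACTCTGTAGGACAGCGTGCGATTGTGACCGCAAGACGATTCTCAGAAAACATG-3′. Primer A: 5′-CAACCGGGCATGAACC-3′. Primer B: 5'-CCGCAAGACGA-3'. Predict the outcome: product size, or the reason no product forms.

No product — the primers' 3' ends point away from each other.

Primer A (CAACCGGGCATGAACC) has reverse complement GGTTCATGCCCGGTTG, which matches the top strand at positions 54–69; primer A anneals to the top strand there with its 3' end pointing upstream toward position 54.
Primer B (CCGCAAGACGA) matches the top strand directly at positions 169–179; it anneals to the bottom strand with its 3' end pointing downstream toward position 179.
The 3' ends diverge (primer A extends toward position 1, primer B toward position 194), so the primers never converge on a shared product.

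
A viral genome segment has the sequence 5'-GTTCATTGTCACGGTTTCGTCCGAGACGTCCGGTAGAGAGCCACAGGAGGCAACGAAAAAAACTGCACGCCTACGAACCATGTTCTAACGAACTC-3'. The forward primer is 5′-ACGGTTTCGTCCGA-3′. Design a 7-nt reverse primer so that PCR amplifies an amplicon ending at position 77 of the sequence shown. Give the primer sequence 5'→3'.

The forward primer binds at positions 11–24; the product's 3' end on the top strand is position 77.
The reverse primer anneals to the top strand over positions 71–77, i.e. to CTACGAA.
Its sequence written 5'→3' is the reverse complement: TTCGTAG.

5'-TTCGTAG-3'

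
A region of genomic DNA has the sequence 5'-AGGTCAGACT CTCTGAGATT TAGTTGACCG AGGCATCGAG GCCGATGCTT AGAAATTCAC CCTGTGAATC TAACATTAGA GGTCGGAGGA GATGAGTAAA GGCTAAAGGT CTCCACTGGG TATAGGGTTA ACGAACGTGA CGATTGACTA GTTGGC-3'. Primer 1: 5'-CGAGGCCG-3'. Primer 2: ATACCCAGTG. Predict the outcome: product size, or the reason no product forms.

Primer 1 (CGAGGCCG) matches the top strand at positions 37–44; it acts as a forward primer.
Primer 2's reverse complement is CACTGGGTAT, matching the top strand at positions 114–123; it acts as a reverse primer.
The 3' ends face each other across positions 37–123, giving an 87 bp product.

Yes — an 87 bp product.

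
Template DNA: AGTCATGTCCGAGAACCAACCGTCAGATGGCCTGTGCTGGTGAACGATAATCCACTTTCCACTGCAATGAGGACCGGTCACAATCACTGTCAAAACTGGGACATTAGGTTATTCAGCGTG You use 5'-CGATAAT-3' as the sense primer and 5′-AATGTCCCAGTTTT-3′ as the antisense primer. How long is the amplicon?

Scanning the template, CGATAAT occurs at positions 45–51; this primer anneals to the bottom strand there with its 3' end pointing downstream.
Taking the reverse complement of AATGTCCCAGTTTT gives AAAACTGGGACATT, found at positions 92–105 on the template; the primer anneals here to the top strand with its 3' end pointing upstream.
Amplicon spans positions 45–105: 61 bp.

61 bp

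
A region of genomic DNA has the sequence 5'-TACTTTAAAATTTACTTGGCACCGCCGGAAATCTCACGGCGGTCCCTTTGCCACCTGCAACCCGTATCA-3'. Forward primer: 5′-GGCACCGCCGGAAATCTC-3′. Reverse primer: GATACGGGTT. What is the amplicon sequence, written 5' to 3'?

5'-GGCACCGCCGGAAATCTCACGGCGGTCCCTTTGCCACCTGCAACCCGTATC-3'

The forward primer matches the template at positions 18–35.
The reverse primer's reverse complement is AACCCGTATC, which matches the template at positions 59–68.
The product is the template from position 18 through 68 (51 bp).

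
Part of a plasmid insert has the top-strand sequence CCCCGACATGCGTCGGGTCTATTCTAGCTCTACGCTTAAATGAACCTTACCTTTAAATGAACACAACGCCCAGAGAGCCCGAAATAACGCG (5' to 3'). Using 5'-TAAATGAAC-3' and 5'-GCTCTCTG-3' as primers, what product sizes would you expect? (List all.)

The forward primer TAAATGAAC matches the top strand at positions 37–45, 54–62.
The reverse primer's reverse complement is CAGAGAGC, matching at positions 71–78.
Each forward site pairs with the reverse site to give a product ending at position 78: sizes 42, 25 bp.

42 bp, 25 bp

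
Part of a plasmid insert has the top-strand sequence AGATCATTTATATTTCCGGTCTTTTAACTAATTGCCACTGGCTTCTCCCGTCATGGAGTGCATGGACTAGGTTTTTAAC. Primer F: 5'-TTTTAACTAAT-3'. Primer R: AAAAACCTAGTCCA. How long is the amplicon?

55 bp

Forward primer TTTTAACTAAT is found on the top strand at positions 22–32.
The reverse primer's reverse complement is TGGACTAGGTTTTT, which matches the template at positions 63–76.
Amplicon spans positions 22–76: 55 bp.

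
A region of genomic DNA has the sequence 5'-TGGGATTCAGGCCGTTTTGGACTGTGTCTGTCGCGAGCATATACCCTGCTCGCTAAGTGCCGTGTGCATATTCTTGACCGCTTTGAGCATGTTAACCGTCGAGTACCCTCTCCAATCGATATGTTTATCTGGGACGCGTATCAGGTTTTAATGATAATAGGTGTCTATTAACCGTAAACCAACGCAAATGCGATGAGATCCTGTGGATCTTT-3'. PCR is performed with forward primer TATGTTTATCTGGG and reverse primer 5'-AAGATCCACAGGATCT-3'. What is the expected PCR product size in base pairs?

92 bp

Forward primer TATGTTTATCTGGG is found on the top strand at positions 120–133.
Taking the reverse complement of AAGATCCACAGGATCT gives AGATCCTGTGGATCTT, found at positions 196–211 on the template; the primer anneals here to the top strand with its 3' end pointing upstream.
Amplicon spans positions 120–211: 92 bp.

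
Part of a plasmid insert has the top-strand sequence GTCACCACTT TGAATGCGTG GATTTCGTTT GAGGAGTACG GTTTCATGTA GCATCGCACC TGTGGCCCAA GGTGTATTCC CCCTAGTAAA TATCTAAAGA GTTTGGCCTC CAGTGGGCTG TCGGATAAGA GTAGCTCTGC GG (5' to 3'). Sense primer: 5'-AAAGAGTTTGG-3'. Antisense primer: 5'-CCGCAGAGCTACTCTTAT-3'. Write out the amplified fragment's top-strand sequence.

5'-AAAGAGTTTGGCCTCCAGTGGGCTGTCGGATAAGAGTAGCTCTGCGG-3'

The forward primer matches the template at positions 96–106.
Reverse complement of the reverse primer: ATAAGAGTAGCTCTGCGG. This occurs on the top strand at positions 125–142.
The product is the template from position 96 through 142 (47 bp).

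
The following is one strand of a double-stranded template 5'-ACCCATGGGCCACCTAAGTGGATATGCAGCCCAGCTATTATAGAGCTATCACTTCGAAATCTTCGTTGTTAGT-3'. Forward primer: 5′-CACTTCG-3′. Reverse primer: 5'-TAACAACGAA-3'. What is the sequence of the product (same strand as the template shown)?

5'-CACTTCGAAATCTTCGTTGTTA-3'

Forward primer CACTTCG is found on the top strand at positions 50–56.
The reverse primer's reverse complement is TTCGTTGTTA, which matches the template at positions 62–71.
The product is the template from position 50 through 71 (22 bp).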